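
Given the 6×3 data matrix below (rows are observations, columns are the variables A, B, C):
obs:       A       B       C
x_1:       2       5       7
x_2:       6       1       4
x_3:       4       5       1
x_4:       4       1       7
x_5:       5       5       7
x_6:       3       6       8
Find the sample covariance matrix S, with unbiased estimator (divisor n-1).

Step 1 — column means:
  mean(A) = (2 + 6 + 4 + 4 + 5 + 3) / 6 = 24/6 = 4
  mean(B) = (5 + 1 + 5 + 1 + 5 + 6) / 6 = 23/6 = 3.8333
  mean(C) = (7 + 4 + 1 + 7 + 7 + 8) / 6 = 34/6 = 5.6667

Step 2 — sample covariance S[i,j] = (1/(n-1)) · Σ_k (x_{k,i} - mean_i) · (x_{k,j} - mean_j), with n-1 = 5.
  S[A,A] = ((-2)·(-2) + (2)·(2) + (0)·(0) + (0)·(0) + (1)·(1) + (-1)·(-1)) / 5 = 10/5 = 2
  S[A,B] = ((-2)·(1.1667) + (2)·(-2.8333) + (0)·(1.1667) + (0)·(-2.8333) + (1)·(1.1667) + (-1)·(2.1667)) / 5 = -9/5 = -1.8
  S[A,C] = ((-2)·(1.3333) + (2)·(-1.6667) + (0)·(-4.6667) + (0)·(1.3333) + (1)·(1.3333) + (-1)·(2.3333)) / 5 = -7/5 = -1.4
  S[B,B] = ((1.1667)·(1.1667) + (-2.8333)·(-2.8333) + (1.1667)·(1.1667) + (-2.8333)·(-2.8333) + (1.1667)·(1.1667) + (2.1667)·(2.1667)) / 5 = 24.8333/5 = 4.9667
  S[B,C] = ((1.1667)·(1.3333) + (-2.8333)·(-1.6667) + (1.1667)·(-4.6667) + (-2.8333)·(1.3333) + (1.1667)·(1.3333) + (2.1667)·(2.3333)) / 5 = 3.6667/5 = 0.7333
  S[C,C] = ((1.3333)·(1.3333) + (-1.6667)·(-1.6667) + (-4.6667)·(-4.6667) + (1.3333)·(1.3333) + (1.3333)·(1.3333) + (2.3333)·(2.3333)) / 5 = 35.3333/5 = 7.0667

S is symmetric (S[j,i] = S[i,j]). Assembling:

S = [[2, -1.8, -1.4],
 [-1.8, 4.9667, 0.7333],
 [-1.4, 0.7333, 7.0667]]


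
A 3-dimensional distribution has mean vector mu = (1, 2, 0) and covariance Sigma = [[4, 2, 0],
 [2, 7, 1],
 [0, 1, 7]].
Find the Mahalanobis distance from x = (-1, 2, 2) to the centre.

Step 1 — centre the observation: (x - mu) = (-2, 0, 2).

Step 2 — invert Sigma (cofactor / det for 3×3, or solve directly):
  Sigma^{-1} = [[0.2927, -0.0854, 0.0122],
 [-0.0854, 0.1707, -0.0244],
 [0.0122, -0.0244, 0.1463]].

Step 3 — form the quadratic (x - mu)^T · Sigma^{-1} · (x - mu):
  Sigma^{-1} · (x - mu) = (-0.561, 0.122, 0.2683).
  (x - mu)^T · [Sigma^{-1} · (x - mu)] = (-2)·(-0.561) + (0)·(0.122) + (2)·(0.2683) = 1.6585.

Step 4 — take square root: d = √(1.6585) ≈ 1.2878.

d(x, mu) = √(1.6585) ≈ 1.2878


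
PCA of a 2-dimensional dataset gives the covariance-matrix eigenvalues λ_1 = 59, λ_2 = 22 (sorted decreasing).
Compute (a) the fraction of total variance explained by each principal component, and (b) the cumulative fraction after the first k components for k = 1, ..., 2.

Step 1 — total variance = trace(Sigma) = Σ λ_i = 59 + 22 = 81.

Step 2 — fraction explained by component i = λ_i / Σ λ:
  PC1: 59/81 = 0.7284
  PC2: 22/81 = 0.2716

Step 3 — cumulative fraction after k components = (λ_1 + ... + λ_k) / Σ λ:
  k = 1: 59/81 = 0.7284
  k = 2: (59 + 22)/81 = 81/81 = 1

Summary (fraction, with percent):

explained: PC1 0.7284 (72.84%), PC2 0.2716 (27.16%);  cumulative: 0.7284, 1


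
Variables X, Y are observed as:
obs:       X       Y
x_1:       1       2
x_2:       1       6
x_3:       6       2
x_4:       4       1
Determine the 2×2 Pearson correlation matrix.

Step 1 — column means:
  mean(X) = (1 + 1 + 6 + 4) / 4 = 12/4 = 3
  mean(Y) = (2 + 6 + 2 + 1) / 4 = 11/4 = 2.75

Step 2 — sample variances and covariances s[i,j] = (1/(n-1)) · Σ_k (x_{k,i} - mean_i) · (x_{k,j} - mean_j), with n-1 = 3:
  s[X,X] = ((-2)·(-2) + (-2)·(-2) + (3)·(3) + (1)·(1)) / 3 = 18/3 = 6
  s[X,Y] = ((-2)·(-0.75) + (-2)·(3.25) + (3)·(-0.75) + (1)·(-1.75)) / 3 = -9/3 = -3
  s[Y,Y] = ((-0.75)·(-0.75) + (3.25)·(3.25) + (-0.75)·(-0.75) + (-1.75)·(-1.75)) / 3 = 14.75/3 = 4.9167
  Sample standard deviations s_i = √(s[i,i]):
  s(X) = √(6) = 2.4495
  s(Y) = √(4.9167) = 2.2174

Step 3 — r_{ij} = s_{ij} / (s_i · s_j):
  r[X,X] = 1 (diagonal).
  r[X,Y] = -3 / (2.4495 · 2.2174) = -3 / 5.4314 = -0.5523
  r[Y,Y] = 1 (diagonal).

R is symmetric with unit diagonal. Assembling:

R = [[1, -0.5523],
 [-0.5523, 1]]


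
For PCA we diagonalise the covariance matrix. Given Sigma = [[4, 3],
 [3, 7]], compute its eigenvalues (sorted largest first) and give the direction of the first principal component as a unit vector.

Step 1 — characteristic polynomial of 2×2 Sigma:
  det(Sigma - λI) = λ² - trace · λ + det = 0.
  trace = 4 + 7 = 11, det = 4·7 - (3)² = 19.
Step 2 — discriminant:
  Δ = trace² - 4·det = 121 - 76 = 45.
Step 3 — eigenvalues:
  λ = (trace ± √Δ)/2 = (11 ± 6.7082)/2,
  λ_1 = 8.8541,  λ_2 = 2.1459.

Step 4 — unit eigenvector for λ_1: solve (Sigma - λ_1 I)v = 0. First row:
  (4 - 8.8541)·v_x + (3)·v_y = 0, i.e. (-4.8541)·v_x + (3)·v_y = 0,
  so v ∝ (b, λ_1 - a) = (3, 4.8541) = u.
  ||u|| = √((3)² + (4.8541)²) = √(32.5623) ≈ 5.7063,
  v_1 = u/||u|| ≈ (0.5257, 0.8507) (||v_1|| = 1).

λ_1 = 8.8541,  λ_2 = 2.1459;  v_1 ≈ (0.5257, 0.8507)


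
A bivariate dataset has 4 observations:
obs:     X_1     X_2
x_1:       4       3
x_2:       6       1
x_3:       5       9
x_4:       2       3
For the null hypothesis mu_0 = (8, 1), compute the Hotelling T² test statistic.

Step 1 — sample mean vector:
  mean(X_1) = (4 + 6 + 5 + 2) / 4 = 17/4 = 4.25
  mean(X_2) = (3 + 1 + 9 + 3) / 4 = 16/4 = 4
  x̄ = (4.25, 4),  deviation x̄ - mu_0 = (4.25, 4) - (8, 1) = (-3.75, 3).

Step 2 — sample covariance matrix, S[i,j] = (1/(n-1)) · Σ_k (x_{k,i} - mean_i) · (x_{k,j} - mean_j), divisor n-1 = 3:
  S[X_1,X_1] = ((-0.25)·(-0.25) + (1.75)·(1.75) + (0.75)·(0.75) + (-2.25)·(-2.25)) / 3 = 8.75/3 = 2.9167
  S[X_1,X_2] = ((-0.25)·(-1) + (1.75)·(-3) + (0.75)·(5) + (-2.25)·(-1)) / 3 = 1/3 = 0.3333
  S[X_2,X_2] = ((-1)·(-1) + (-3)·(-3) + (5)·(5) + (-1)·(-1)) / 3 = 36/3 = 12
  S = [[2.9167, 0.3333],
 [0.3333, 12]].

Step 3 — invert S. det(S) = 2.9167·12 - (0.3333)² = 34.8889.
  S^{-1} = (1/det) · [[d, -b], [-b, a]] = [[0.3439, -0.0096],
 [-0.0096, 0.0836]].

Step 4 — quadratic form (x̄ - mu_0)^T · S^{-1} · (x̄ - mu_0):
  S^{-1} · (x̄ - mu_0) = (-1.3185, 0.2866),
  (x̄ - mu_0)^T · [...] = (-3.75)·(-1.3185) + (3)·(0.2866) = 5.8041.

Step 5 — scale by n: T² = 4 · 5.8041 = 23.2166.

T² ≈ 23.2166


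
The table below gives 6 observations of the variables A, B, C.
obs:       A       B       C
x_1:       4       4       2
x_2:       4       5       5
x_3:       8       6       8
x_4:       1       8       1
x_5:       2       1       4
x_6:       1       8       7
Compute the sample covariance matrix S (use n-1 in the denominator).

Step 1 — column means:
  mean(A) = (4 + 4 + 8 + 1 + 2 + 1) / 6 = 20/6 = 3.3333
  mean(B) = (4 + 5 + 6 + 8 + 1 + 8) / 6 = 32/6 = 5.3333
  mean(C) = (2 + 5 + 8 + 1 + 4 + 7) / 6 = 27/6 = 4.5

Step 2 — sample covariance S[i,j] = (1/(n-1)) · Σ_k (x_{k,i} - mean_i) · (x_{k,j} - mean_j), with n-1 = 5.
  S[A,A] = ((0.6667)·(0.6667) + (0.6667)·(0.6667) + (4.6667)·(4.6667) + (-2.3333)·(-2.3333) + (-1.3333)·(-1.3333) + (-2.3333)·(-2.3333)) / 5 = 35.3333/5 = 7.0667
  S[A,B] = ((0.6667)·(-1.3333) + (0.6667)·(-0.3333) + (4.6667)·(0.6667) + (-2.3333)·(2.6667) + (-1.3333)·(-4.3333) + (-2.3333)·(2.6667)) / 5 = -4.6667/5 = -0.9333
  S[A,C] = ((0.6667)·(-2.5) + (0.6667)·(0.5) + (4.6667)·(3.5) + (-2.3333)·(-3.5) + (-1.3333)·(-0.5) + (-2.3333)·(2.5)) / 5 = 18/5 = 3.6
  S[B,B] = ((-1.3333)·(-1.3333) + (-0.3333)·(-0.3333) + (0.6667)·(0.6667) + (2.6667)·(2.6667) + (-4.3333)·(-4.3333) + (2.6667)·(2.6667)) / 5 = 35.3333/5 = 7.0667
  S[B,C] = ((-1.3333)·(-2.5) + (-0.3333)·(0.5) + (0.6667)·(3.5) + (2.6667)·(-3.5) + (-4.3333)·(-0.5) + (2.6667)·(2.5)) / 5 = 5/5 = 1
  S[C,C] = ((-2.5)·(-2.5) + (0.5)·(0.5) + (3.5)·(3.5) + (-3.5)·(-3.5) + (-0.5)·(-0.5) + (2.5)·(2.5)) / 5 = 37.5/5 = 7.5

S is symmetric (S[j,i] = S[i,j]). Assembling:

S = [[7.0667, -0.9333, 3.6],
 [-0.9333, 7.0667, 1],
 [3.6, 1, 7.5]]


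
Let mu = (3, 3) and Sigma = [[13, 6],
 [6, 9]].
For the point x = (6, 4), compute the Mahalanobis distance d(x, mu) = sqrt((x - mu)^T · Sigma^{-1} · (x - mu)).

Step 1 — centre the observation: (x - mu) = (3, 1).

Step 2 — invert Sigma. det(Sigma) = 13·9 - (6)² = 81.
  Sigma^{-1} = (1/det) · [[d, -b], [-b, a]] = [[0.1111, -0.0741],
 [-0.0741, 0.1605]].

Step 3 — form the quadratic (x - mu)^T · Sigma^{-1} · (x - mu):
  Sigma^{-1} · (x - mu) = (0.2593, -0.0617).
  (x - mu)^T · [Sigma^{-1} · (x - mu)] = (3)·(0.2593) + (1)·(-0.0617) = 0.716.

Step 4 — take square root: d = √(0.716) ≈ 0.8462.

d(x, mu) = √(0.716) ≈ 0.8462


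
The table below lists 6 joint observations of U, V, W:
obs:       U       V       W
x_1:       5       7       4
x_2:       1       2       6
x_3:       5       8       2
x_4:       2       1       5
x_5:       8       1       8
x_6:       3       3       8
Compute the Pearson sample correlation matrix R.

Step 1 — column means:
  mean(U) = (5 + 1 + 5 + 2 + 8 + 3) / 6 = 24/6 = 4
  mean(V) = (7 + 2 + 8 + 1 + 1 + 3) / 6 = 22/6 = 3.6667
  mean(W) = (4 + 6 + 2 + 5 + 8 + 8) / 6 = 33/6 = 5.5

Step 2 — sample variances and covariances s[i,j] = (1/(n-1)) · Σ_k (x_{k,i} - mean_i) · (x_{k,j} - mean_j), with n-1 = 5:
  s[U,U] = ((1)·(1) + (-3)·(-3) + (1)·(1) + (-2)·(-2) + (4)·(4) + (-1)·(-1)) / 5 = 32/5 = 6.4
  s[U,V] = ((1)·(3.3333) + (-3)·(-1.6667) + (1)·(4.3333) + (-2)·(-2.6667) + (4)·(-2.6667) + (-1)·(-0.6667)) / 5 = 8/5 = 1.6
  s[U,W] = ((1)·(-1.5) + (-3)·(0.5) + (1)·(-3.5) + (-2)·(-0.5) + (4)·(2.5) + (-1)·(2.5)) / 5 = 2/5 = 0.4
  s[V,V] = ((3.3333)·(3.3333) + (-1.6667)·(-1.6667) + (4.3333)·(4.3333) + (-2.6667)·(-2.6667) + (-2.6667)·(-2.6667) + (-0.6667)·(-0.6667)) / 5 = 47.3333/5 = 9.4667
  s[V,W] = ((3.3333)·(-1.5) + (-1.6667)·(0.5) + (4.3333)·(-3.5) + (-2.6667)·(-0.5) + (-2.6667)·(2.5) + (-0.6667)·(2.5)) / 5 = -28/5 = -5.6
  s[W,W] = ((-1.5)·(-1.5) + (0.5)·(0.5) + (-3.5)·(-3.5) + (-0.5)·(-0.5) + (2.5)·(2.5) + (2.5)·(2.5)) / 5 = 27.5/5 = 5.5
  Sample standard deviations s_i = √(s[i,i]):
  s(U) = √(6.4) = 2.5298
  s(V) = √(9.4667) = 3.0768
  s(W) = √(5.5) = 2.3452

Step 3 — r_{ij} = s_{ij} / (s_i · s_j):
  r[U,U] = 1 (diagonal).
  r[U,V] = 1.6 / (2.5298 · 3.0768) = 1.6 / 7.7837 = 0.2056
  r[U,W] = 0.4 / (2.5298 · 2.3452) = 0.4 / 5.933 = 0.0674
  r[V,V] = 1 (diagonal).
  r[V,W] = -5.6 / (3.0768 · 2.3452) = -5.6 / 7.2157 = -0.7761
  r[W,W] = 1 (diagonal).

R is symmetric with unit diagonal. Assembling:

R = [[1, 0.2056, 0.0674],
 [0.2056, 1, -0.7761],
 [0.0674, -0.7761, 1]]


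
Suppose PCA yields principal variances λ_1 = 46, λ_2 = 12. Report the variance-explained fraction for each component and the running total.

Step 1 — total variance = trace(Sigma) = Σ λ_i = 46 + 12 = 58.

Step 2 — fraction explained by component i = λ_i / Σ λ:
  PC1: 46/58 = 0.7931
  PC2: 12/58 = 0.2069

Step 3 — cumulative fraction after k components = (λ_1 + ... + λ_k) / Σ λ:
  k = 1: 46/58 = 0.7931
  k = 2: (46 + 12)/58 = 58/58 = 1

Summary (fraction, with percent):

explained: PC1 0.7931 (79.31%), PC2 0.2069 (20.69%);  cumulative: 0.7931, 1


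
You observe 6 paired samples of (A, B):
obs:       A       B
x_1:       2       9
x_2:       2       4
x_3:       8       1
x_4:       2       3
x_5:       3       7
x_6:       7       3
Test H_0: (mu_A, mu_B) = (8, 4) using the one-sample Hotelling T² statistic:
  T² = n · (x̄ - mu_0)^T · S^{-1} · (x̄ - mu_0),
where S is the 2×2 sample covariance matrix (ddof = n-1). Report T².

Step 1 — sample mean vector:
  mean(A) = (2 + 2 + 8 + 2 + 3 + 7) / 6 = 24/6 = 4
  mean(B) = (9 + 4 + 1 + 3 + 7 + 3) / 6 = 27/6 = 4.5
  x̄ = (4, 4.5),  deviation x̄ - mu_0 = (4, 4.5) - (8, 4) = (-4, 0.5).

Step 2 — sample covariance matrix, S[i,j] = (1/(n-1)) · Σ_k (x_{k,i} - mean_i) · (x_{k,j} - mean_j), divisor n-1 = 5:
  S[A,A] = ((-2)·(-2) + (-2)·(-2) + (4)·(4) + (-2)·(-2) + (-1)·(-1) + (3)·(3)) / 5 = 38/5 = 7.6
  S[A,B] = ((-2)·(4.5) + (-2)·(-0.5) + (4)·(-3.5) + (-2)·(-1.5) + (-1)·(2.5) + (3)·(-1.5)) / 5 = -26/5 = -5.2
  S[B,B] = ((4.5)·(4.5) + (-0.5)·(-0.5) + (-3.5)·(-3.5) + (-1.5)·(-1.5) + (2.5)·(2.5) + (-1.5)·(-1.5)) / 5 = 43.5/5 = 8.7
  S = [[7.6, -5.2],
 [-5.2, 8.7]].

Step 3 — invert S. det(S) = 7.6·8.7 - (-5.2)² = 39.08.
  S^{-1} = (1/det) · [[d, -b], [-b, a]] = [[0.2226, 0.1331],
 [0.1331, 0.1945]].

Step 4 — quadratic form (x̄ - mu_0)^T · S^{-1} · (x̄ - mu_0):
  S^{-1} · (x̄ - mu_0) = (-0.824, -0.435),
  (x̄ - mu_0)^T · [...] = (-4)·(-0.824) + (0.5)·(-0.435) = 3.0783.

Step 5 — scale by n: T² = 6 · 3.0783 = 18.4698.

T² ≈ 18.4698


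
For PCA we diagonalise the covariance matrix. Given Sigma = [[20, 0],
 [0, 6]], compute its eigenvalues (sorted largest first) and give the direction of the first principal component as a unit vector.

Step 1 — characteristic polynomial of 2×2 Sigma:
  det(Sigma - λI) = λ² - trace · λ + det = 0.
  trace = 20 + 6 = 26, det = 20·6 - (0)² = 120.
Step 2 — discriminant:
  Δ = trace² - 4·det = 676 - 480 = 196.
Step 3 — eigenvalues:
  λ = (trace ± √Δ)/2 = (26 ± 14)/2,
  λ_1 = 20,  λ_2 = 6.

Step 4 — unit eigenvector for λ_1: Sigma is diagonal, so its eigenvectors are the coordinate axes. λ_1 = 20 is the diagonal entry on the first coordinate axis, hence
  v_1 = (1, 0) (||v_1|| = 1).

λ_1 = 20,  λ_2 = 6;  v_1 ≈ (1, 0)


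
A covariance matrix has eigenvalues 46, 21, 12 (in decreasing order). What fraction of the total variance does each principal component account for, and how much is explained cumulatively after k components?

Step 1 — total variance = trace(Sigma) = Σ λ_i = 46 + 21 + 12 = 79.

Step 2 — fraction explained by component i = λ_i / Σ λ:
  PC1: 46/79 = 0.5823
  PC2: 21/79 = 0.2658
  PC3: 12/79 = 0.1519

Step 3 — cumulative fraction after k components = (λ_1 + ... + λ_k) / Σ λ:
  k = 1: 46/79 = 0.5823
  k = 2: (46 + 21)/79 = 67/79 = 0.8481
  k = 3: (46 + 21 + 12)/79 = 79/79 = 1

Summary (fraction, with percent):

explained: PC1 0.5823 (58.23%), PC2 0.2658 (26.58%), PC3 0.1519 (15.19%);  cumulative: 0.5823, 0.8481, 1


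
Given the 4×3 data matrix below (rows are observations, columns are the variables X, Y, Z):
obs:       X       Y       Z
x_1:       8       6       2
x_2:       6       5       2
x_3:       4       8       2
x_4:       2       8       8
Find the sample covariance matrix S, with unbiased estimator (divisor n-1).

Step 1 — column means:
  mean(X) = (8 + 6 + 4 + 2) / 4 = 20/4 = 5
  mean(Y) = (6 + 5 + 8 + 8) / 4 = 27/4 = 6.75
  mean(Z) = (2 + 2 + 2 + 8) / 4 = 14/4 = 3.5

Step 2 — sample covariance S[i,j] = (1/(n-1)) · Σ_k (x_{k,i} - mean_i) · (x_{k,j} - mean_j), with n-1 = 3.
  S[X,X] = ((3)·(3) + (1)·(1) + (-1)·(-1) + (-3)·(-3)) / 3 = 20/3 = 6.6667
  S[X,Y] = ((3)·(-0.75) + (1)·(-1.75) + (-1)·(1.25) + (-3)·(1.25)) / 3 = -9/3 = -3
  S[X,Z] = ((3)·(-1.5) + (1)·(-1.5) + (-1)·(-1.5) + (-3)·(4.5)) / 3 = -18/3 = -6
  S[Y,Y] = ((-0.75)·(-0.75) + (-1.75)·(-1.75) + (1.25)·(1.25) + (1.25)·(1.25)) / 3 = 6.75/3 = 2.25
  S[Y,Z] = ((-0.75)·(-1.5) + (-1.75)·(-1.5) + (1.25)·(-1.5) + (1.25)·(4.5)) / 3 = 7.5/3 = 2.5
  S[Z,Z] = ((-1.5)·(-1.5) + (-1.5)·(-1.5) + (-1.5)·(-1.5) + (4.5)·(4.5)) / 3 = 27/3 = 9

S is symmetric (S[j,i] = S[i,j]). Assembling:

S = [[6.6667, -3, -6],
 [-3, 2.25, 2.5],
 [-6, 2.5, 9]]


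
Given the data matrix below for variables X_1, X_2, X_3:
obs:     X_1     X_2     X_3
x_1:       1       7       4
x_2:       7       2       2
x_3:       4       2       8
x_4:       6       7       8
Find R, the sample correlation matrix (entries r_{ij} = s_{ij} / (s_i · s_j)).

Step 1 — column means:
  mean(X_1) = (1 + 7 + 4 + 6) / 4 = 18/4 = 4.5
  mean(X_2) = (7 + 2 + 2 + 7) / 4 = 18/4 = 4.5
  mean(X_3) = (4 + 2 + 8 + 8) / 4 = 22/4 = 5.5

Step 2 — sample variances and covariances s[i,j] = (1/(n-1)) · Σ_k (x_{k,i} - mean_i) · (x_{k,j} - mean_j), with n-1 = 3:
  s[X_1,X_1] = ((-3.5)·(-3.5) + (2.5)·(2.5) + (-0.5)·(-0.5) + (1.5)·(1.5)) / 3 = 21/3 = 7
  s[X_1,X_2] = ((-3.5)·(2.5) + (2.5)·(-2.5) + (-0.5)·(-2.5) + (1.5)·(2.5)) / 3 = -10/3 = -3.3333
  s[X_1,X_3] = ((-3.5)·(-1.5) + (2.5)·(-3.5) + (-0.5)·(2.5) + (1.5)·(2.5)) / 3 = -1/3 = -0.3333
  s[X_2,X_2] = ((2.5)·(2.5) + (-2.5)·(-2.5) + (-2.5)·(-2.5) + (2.5)·(2.5)) / 3 = 25/3 = 8.3333
  s[X_2,X_3] = ((2.5)·(-1.5) + (-2.5)·(-3.5) + (-2.5)·(2.5) + (2.5)·(2.5)) / 3 = 5/3 = 1.6667
  s[X_3,X_3] = ((-1.5)·(-1.5) + (-3.5)·(-3.5) + (2.5)·(2.5) + (2.5)·(2.5)) / 3 = 27/3 = 9
  Sample standard deviations s_i = √(s[i,i]):
  s(X_1) = √(7) = 2.6458
  s(X_2) = √(8.3333) = 2.8868
  s(X_3) = √(9) = 3

Step 3 — r_{ij} = s_{ij} / (s_i · s_j):
  r[X_1,X_1] = 1 (diagonal).
  r[X_1,X_2] = -3.3333 / (2.6458 · 2.8868) = -3.3333 / 7.6376 = -0.4364
  r[X_1,X_3] = -0.3333 / (2.6458 · 3) = -0.3333 / 7.9373 = -0.042
  r[X_2,X_2] = 1 (diagonal).
  r[X_2,X_3] = 1.6667 / (2.8868 · 3) = 1.6667 / 8.6603 = 0.1925
  r[X_3,X_3] = 1 (diagonal).

R is symmetric with unit diagonal. Assembling:

R = [[1, -0.4364, -0.042],
 [-0.4364, 1, 0.1925],
 [-0.042, 0.1925, 1]]


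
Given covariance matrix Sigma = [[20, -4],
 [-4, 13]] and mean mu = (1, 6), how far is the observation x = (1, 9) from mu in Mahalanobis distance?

Step 1 — centre the observation: (x - mu) = (0, 3).

Step 2 — invert Sigma. det(Sigma) = 20·13 - (-4)² = 244.
  Sigma^{-1} = (1/det) · [[d, -b], [-b, a]] = [[0.0533, 0.0164],
 [0.0164, 0.082]].

Step 3 — form the quadratic (x - mu)^T · Sigma^{-1} · (x - mu):
  Sigma^{-1} · (x - mu) = (0.0492, 0.2459).
  (x - mu)^T · [Sigma^{-1} · (x - mu)] = (0)·(0.0492) + (3)·(0.2459) = 0.7377.

Step 4 — take square root: d = √(0.7377) ≈ 0.8589.

d(x, mu) = √(0.7377) ≈ 0.8589


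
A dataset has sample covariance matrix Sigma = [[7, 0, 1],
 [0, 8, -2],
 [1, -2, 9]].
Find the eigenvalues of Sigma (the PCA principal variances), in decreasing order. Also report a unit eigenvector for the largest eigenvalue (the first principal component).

Step 1 — characteristic polynomial p(λ) = det(λI - Sigma) = λ³ - tr·λ² + c_1·λ - det, where tr = trace, c_1 = sum of the principal 2×2 minors, det = det(Sigma):
  tr = 7 + 8 + 9 = 24,
  c_1 = (7·8 - (0)²) + (7·9 - (1)²) + (8·9 - (-2)²) = 56 + 62 + 68 = 186,
  det = 7·(8·9 - (-2)²) - (0)·((0)·9 - (-2)·(1)) + (1)·((0)·(-2) - 8·(1)) = 7·(68) - (0)·(2) + (1)·(-8) = 468.
  So p(λ) = λ³ - 24λ² + 186λ - 468.
Step 2 — look for an integer root (rational root theorem: any rational root is an integer divisor of 468). Testing λ = 6:
  p(6) = 216 - 864 + 1116 - 468 = 0  ✓
  Dividing out (λ - 6): p(λ) = (λ - 6)(λ² - 18λ + 78).
Step 3 — remaining eigenvalues from the quadratic λ² - 18λ + 78 = 0:
  Δ = 18² - 4·78 = 324 - 312 = 12,  λ = (18 ± √12)/2 = (18 ± 3.4641)/2 ≈ 10.7321 or 7.2679.
  Sorted: λ_1 = 10.7321,  λ_2 = 7.2679,  λ_3 = 6  (check: sum = 24 = tr ✓).

Step 4 — unit eigenvector for λ_1 ≈ 10.7321: v spans the null space of (Sigma - λ_1 I), whose rows are
  r_1 = (-3.7321, 0, 1),  r_2 = (0, -2.7321, -2),  r_3 = (1, -2, -1.7321).
  v is orthogonal to every row, so take v ∝ r_1 × r_2 = ((0)·(-2) - (1)·(-2.7321), (1)·(0) - (-3.7321)·(-2), (-3.7321)·(-2.7321) - (0)·(0)) ≈ (2.7321, -7.4641, 10.1962).
  Let u = (2.7321, -7.4641, 10.1962).
  ||u|| = √((2.7321)² + (-7.4641)² + (10.1962)²) = √(167.1384) ≈ 12.9282,  v_1 = u/||u|| ≈ (0.2113, -0.5774, 0.7887) (||v_1|| = 1).

λ_1 = 10.7321,  λ_2 = 7.2679,  λ_3 = 6;  v_1 ≈ (0.2113, -0.5774, 0.7887)


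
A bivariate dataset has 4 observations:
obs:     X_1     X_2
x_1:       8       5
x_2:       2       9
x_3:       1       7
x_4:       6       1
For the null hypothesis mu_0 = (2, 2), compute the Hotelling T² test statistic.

Step 1 — sample mean vector:
  mean(X_1) = (8 + 2 + 1 + 6) / 4 = 17/4 = 4.25
  mean(X_2) = (5 + 9 + 7 + 1) / 4 = 22/4 = 5.5
  x̄ = (4.25, 5.5),  deviation x̄ - mu_0 = (4.25, 5.5) - (2, 2) = (2.25, 3.5).

Step 2 — sample covariance matrix, S[i,j] = (1/(n-1)) · Σ_k (x_{k,i} - mean_i) · (x_{k,j} - mean_j), divisor n-1 = 3:
  S[X_1,X_1] = ((3.75)·(3.75) + (-2.25)·(-2.25) + (-3.25)·(-3.25) + (1.75)·(1.75)) / 3 = 32.75/3 = 10.9167
  S[X_1,X_2] = ((3.75)·(-0.5) + (-2.25)·(3.5) + (-3.25)·(1.5) + (1.75)·(-4.5)) / 3 = -22.5/3 = -7.5
  S[X_2,X_2] = ((-0.5)·(-0.5) + (3.5)·(3.5) + (1.5)·(1.5) + (-4.5)·(-4.5)) / 3 = 35/3 = 11.6667
  S = [[10.9167, -7.5],
 [-7.5, 11.6667]].

Step 3 — invert S. det(S) = 10.9167·11.6667 - (-7.5)² = 71.1111.
  S^{-1} = (1/det) · [[d, -b], [-b, a]] = [[0.1641, 0.1055],
 [0.1055, 0.1535]].

Step 4 — quadratic form (x̄ - mu_0)^T · S^{-1} · (x̄ - mu_0):
  S^{-1} · (x̄ - mu_0) = (0.7383, 0.7746),
  (x̄ - mu_0)^T · [...] = (2.25)·(0.7383) + (3.5)·(0.7746) = 4.3723.

Step 5 — scale by n: T² = 4 · 4.3723 = 17.4891.

T² ≈ 17.4891


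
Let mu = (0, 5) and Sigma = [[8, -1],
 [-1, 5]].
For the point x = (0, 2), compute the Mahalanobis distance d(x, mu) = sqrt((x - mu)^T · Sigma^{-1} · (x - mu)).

Step 1 — centre the observation: (x - mu) = (0, -3).

Step 2 — invert Sigma. det(Sigma) = 8·5 - (-1)² = 39.
  Sigma^{-1} = (1/det) · [[d, -b], [-b, a]] = [[0.1282, 0.0256],
 [0.0256, 0.2051]].

Step 3 — form the quadratic (x - mu)^T · Sigma^{-1} · (x - mu):
  Sigma^{-1} · (x - mu) = (-0.0769, -0.6154).
  (x - mu)^T · [Sigma^{-1} · (x - mu)] = (0)·(-0.0769) + (-3)·(-0.6154) = 1.8462.

Step 4 — take square root: d = √(1.8462) ≈ 1.3587.

d(x, mu) = √(1.8462) ≈ 1.3587


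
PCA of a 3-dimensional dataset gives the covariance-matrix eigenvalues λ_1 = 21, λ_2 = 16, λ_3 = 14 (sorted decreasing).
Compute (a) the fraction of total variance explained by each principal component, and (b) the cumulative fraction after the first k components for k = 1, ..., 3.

Step 1 — total variance = trace(Sigma) = Σ λ_i = 21 + 16 + 14 = 51.

Step 2 — fraction explained by component i = λ_i / Σ λ:
  PC1: 21/51 = 0.4118
  PC2: 16/51 = 0.3137
  PC3: 14/51 = 0.2745

Step 3 — cumulative fraction after k components = (λ_1 + ... + λ_k) / Σ λ:
  k = 1: 21/51 = 0.4118
  k = 2: (21 + 16)/51 = 37/51 = 0.7255
  k = 3: (21 + 16 + 14)/51 = 51/51 = 1

Summary (fraction, with percent):

explained: PC1 0.4118 (41.18%), PC2 0.3137 (31.37%), PC3 0.2745 (27.45%);  cumulative: 0.4118, 0.7255, 1


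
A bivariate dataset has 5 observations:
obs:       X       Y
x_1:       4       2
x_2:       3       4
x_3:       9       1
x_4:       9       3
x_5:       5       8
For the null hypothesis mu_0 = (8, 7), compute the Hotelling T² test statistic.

Step 1 — sample mean vector:
  mean(X) = (4 + 3 + 9 + 9 + 5) / 5 = 30/5 = 6
  mean(Y) = (2 + 4 + 1 + 3 + 8) / 5 = 18/5 = 3.6
  x̄ = (6, 3.6),  deviation x̄ - mu_0 = (6, 3.6) - (8, 7) = (-2, -3.4).

Step 2 — sample covariance matrix, S[i,j] = (1/(n-1)) · Σ_k (x_{k,i} - mean_i) · (x_{k,j} - mean_j), divisor n-1 = 4:
  S[X,X] = ((-2)·(-2) + (-3)·(-3) + (3)·(3) + (3)·(3) + (-1)·(-1)) / 4 = 32/4 = 8
  S[X,Y] = ((-2)·(-1.6) + (-3)·(0.4) + (3)·(-2.6) + (3)·(-0.6) + (-1)·(4.4)) / 4 = -12/4 = -3
  S[Y,Y] = ((-1.6)·(-1.6) + (0.4)·(0.4) + (-2.6)·(-2.6) + (-0.6)·(-0.6) + (4.4)·(4.4)) / 4 = 29.2/4 = 7.3
  S = [[8, -3],
 [-3, 7.3]].

Step 3 — invert S. det(S) = 8·7.3 - (-3)² = 49.4.
  S^{-1} = (1/det) · [[d, -b], [-b, a]] = [[0.1478, 0.0607],
 [0.0607, 0.1619]].

Step 4 — quadratic form (x̄ - mu_0)^T · S^{-1} · (x̄ - mu_0):
  S^{-1} · (x̄ - mu_0) = (-0.502, -0.6721),
  (x̄ - mu_0)^T · [...] = (-2)·(-0.502) + (-3.4)·(-0.6721) = 3.2891.

Step 5 — scale by n: T² = 5 · 3.2891 = 16.4453.

T² ≈ 16.4453


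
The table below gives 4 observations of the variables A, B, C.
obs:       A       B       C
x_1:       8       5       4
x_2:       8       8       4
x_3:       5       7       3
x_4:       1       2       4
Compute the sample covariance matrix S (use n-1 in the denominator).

Step 1 — column means:
  mean(A) = (8 + 8 + 5 + 1) / 4 = 22/4 = 5.5
  mean(B) = (5 + 8 + 7 + 2) / 4 = 22/4 = 5.5
  mean(C) = (4 + 4 + 3 + 4) / 4 = 15/4 = 3.75

Step 2 — sample covariance S[i,j] = (1/(n-1)) · Σ_k (x_{k,i} - mean_i) · (x_{k,j} - mean_j), with n-1 = 3.
  S[A,A] = ((2.5)·(2.5) + (2.5)·(2.5) + (-0.5)·(-0.5) + (-4.5)·(-4.5)) / 3 = 33/3 = 11
  S[A,B] = ((2.5)·(-0.5) + (2.5)·(2.5) + (-0.5)·(1.5) + (-4.5)·(-3.5)) / 3 = 20/3 = 6.6667
  S[A,C] = ((2.5)·(0.25) + (2.5)·(0.25) + (-0.5)·(-0.75) + (-4.5)·(0.25)) / 3 = 0.5/3 = 0.1667
  S[B,B] = ((-0.5)·(-0.5) + (2.5)·(2.5) + (1.5)·(1.5) + (-3.5)·(-3.5)) / 3 = 21/3 = 7
  S[B,C] = ((-0.5)·(0.25) + (2.5)·(0.25) + (1.5)·(-0.75) + (-3.5)·(0.25)) / 3 = -1.5/3 = -0.5
  S[C,C] = ((0.25)·(0.25) + (0.25)·(0.25) + (-0.75)·(-0.75) + (0.25)·(0.25)) / 3 = 0.75/3 = 0.25

S is symmetric (S[j,i] = S[i,j]). Assembling:

S = [[11, 6.6667, 0.1667],
 [6.6667, 7, -0.5],
 [0.1667, -0.5, 0.25]]


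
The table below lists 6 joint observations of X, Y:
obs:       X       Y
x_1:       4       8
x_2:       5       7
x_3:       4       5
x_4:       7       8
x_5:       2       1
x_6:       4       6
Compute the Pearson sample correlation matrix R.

Step 1 — column means:
  mean(X) = (4 + 5 + 4 + 7 + 2 + 4) / 6 = 26/6 = 4.3333
  mean(Y) = (8 + 7 + 5 + 8 + 1 + 6) / 6 = 35/6 = 5.8333

Step 2 — sample variances and covariances s[i,j] = (1/(n-1)) · Σ_k (x_{k,i} - mean_i) · (x_{k,j} - mean_j), with n-1 = 5:
  s[X,X] = ((-0.3333)·(-0.3333) + (0.6667)·(0.6667) + (-0.3333)·(-0.3333) + (2.6667)·(2.6667) + (-2.3333)·(-2.3333) + (-0.3333)·(-0.3333)) / 5 = 13.3333/5 = 2.6667
  s[X,Y] = ((-0.3333)·(2.1667) + (0.6667)·(1.1667) + (-0.3333)·(-0.8333) + (2.6667)·(2.1667) + (-2.3333)·(-4.8333) + (-0.3333)·(0.1667)) / 5 = 17.3333/5 = 3.4667
  s[Y,Y] = ((2.1667)·(2.1667) + (1.1667)·(1.1667) + (-0.8333)·(-0.8333) + (2.1667)·(2.1667) + (-4.8333)·(-4.8333) + (0.1667)·(0.1667)) / 5 = 34.8333/5 = 6.9667
  Sample standard deviations s_i = √(s[i,i]):
  s(X) = √(2.6667) = 1.633
  s(Y) = √(6.9667) = 2.6394

Step 3 — r_{ij} = s_{ij} / (s_i · s_j):
  r[X,X] = 1 (diagonal).
  r[X,Y] = 3.4667 / (1.633 · 2.6394) = 3.4667 / 4.3102 = 0.8043
  r[Y,Y] = 1 (diagonal).

R is symmetric with unit diagonal. Assembling:

R = [[1, 0.8043],
 [0.8043, 1]]


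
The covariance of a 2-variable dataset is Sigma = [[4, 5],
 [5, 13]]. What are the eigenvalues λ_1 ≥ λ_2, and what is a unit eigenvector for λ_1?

Step 1 — characteristic polynomial of 2×2 Sigma:
  det(Sigma - λI) = λ² - trace · λ + det = 0.
  trace = 4 + 13 = 17, det = 4·13 - (5)² = 27.
Step 2 — discriminant:
  Δ = trace² - 4·det = 289 - 108 = 181.
Step 3 — eigenvalues:
  λ = (trace ± √Δ)/2 = (17 ± 13.4536)/2,
  λ_1 = 15.2268,  λ_2 = 1.7732.

Step 4 — unit eigenvector for λ_1: solve (Sigma - λ_1 I)v = 0. First row:
  (4 - 15.2268)·v_x + (5)·v_y = 0, i.e. (-11.2268)·v_x + (5)·v_y = 0,
  so v ∝ (b, λ_1 - a) = (5, 11.2268) = u.
  ||u|| = √((5)² + (11.2268)²) = √(151.0413) ≈ 12.2899,
  v_1 = u/||u|| ≈ (0.4068, 0.9135) (||v_1|| = 1).

λ_1 = 15.2268,  λ_2 = 1.7732;  v_1 ≈ (0.4068, 0.9135)


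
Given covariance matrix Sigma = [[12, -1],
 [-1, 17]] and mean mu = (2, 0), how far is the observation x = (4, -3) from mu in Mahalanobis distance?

Step 1 — centre the observation: (x - mu) = (2, -3).

Step 2 — invert Sigma. det(Sigma) = 12·17 - (-1)² = 203.
  Sigma^{-1} = (1/det) · [[d, -b], [-b, a]] = [[0.0837, 0.0049],
 [0.0049, 0.0591]].

Step 3 — form the quadratic (x - mu)^T · Sigma^{-1} · (x - mu):
  Sigma^{-1} · (x - mu) = (0.1527, -0.1675).
  (x - mu)^T · [Sigma^{-1} · (x - mu)] = (2)·(0.1527) + (-3)·(-0.1675) = 0.8079.

Step 4 — take square root: d = √(0.8079) ≈ 0.8988.

d(x, mu) = √(0.8079) ≈ 0.8988


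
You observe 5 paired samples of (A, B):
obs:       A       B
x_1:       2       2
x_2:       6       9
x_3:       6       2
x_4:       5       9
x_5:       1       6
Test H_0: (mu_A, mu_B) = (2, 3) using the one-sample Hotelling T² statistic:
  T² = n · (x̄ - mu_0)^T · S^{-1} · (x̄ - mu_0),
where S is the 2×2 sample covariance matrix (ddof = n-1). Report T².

Step 1 — sample mean vector:
  mean(A) = (2 + 6 + 6 + 5 + 1) / 5 = 20/5 = 4
  mean(B) = (2 + 9 + 2 + 9 + 6) / 5 = 28/5 = 5.6
  x̄ = (4, 5.6),  deviation x̄ - mu_0 = (4, 5.6) - (2, 3) = (2, 2.6).

Step 2 — sample covariance matrix, S[i,j] = (1/(n-1)) · Σ_k (x_{k,i} - mean_i) · (x_{k,j} - mean_j), divisor n-1 = 4:
  S[A,A] = ((-2)·(-2) + (2)·(2) + (2)·(2) + (1)·(1) + (-3)·(-3)) / 4 = 22/4 = 5.5
  S[A,B] = ((-2)·(-3.6) + (2)·(3.4) + (2)·(-3.6) + (1)·(3.4) + (-3)·(0.4)) / 4 = 9/4 = 2.25
  S[B,B] = ((-3.6)·(-3.6) + (3.4)·(3.4) + (-3.6)·(-3.6) + (3.4)·(3.4) + (0.4)·(0.4)) / 4 = 49.2/4 = 12.3
  S = [[5.5, 2.25],
 [2.25, 12.3]].

Step 3 — invert S. det(S) = 5.5·12.3 - (2.25)² = 62.5875.
  S^{-1} = (1/det) · [[d, -b], [-b, a]] = [[0.1965, -0.0359],
 [-0.0359, 0.0879]].

Step 4 — quadratic form (x̄ - mu_0)^T · S^{-1} · (x̄ - mu_0):
  S^{-1} · (x̄ - mu_0) = (0.2996, 0.1566),
  (x̄ - mu_0)^T · [...] = (2)·(0.2996) + (2.6)·(0.1566) = 1.0063.

Step 5 — scale by n: T² = 5 · 1.0063 = 5.0314.

T² ≈ 5.0314


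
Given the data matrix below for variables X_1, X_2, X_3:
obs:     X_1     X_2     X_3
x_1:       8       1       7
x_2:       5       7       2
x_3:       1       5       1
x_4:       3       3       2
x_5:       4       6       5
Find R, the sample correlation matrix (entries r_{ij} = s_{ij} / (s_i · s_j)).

Step 1 — column means:
  mean(X_1) = (8 + 5 + 1 + 3 + 4) / 5 = 21/5 = 4.2
  mean(X_2) = (1 + 7 + 5 + 3 + 6) / 5 = 22/5 = 4.4
  mean(X_3) = (7 + 2 + 1 + 2 + 5) / 5 = 17/5 = 3.4

Step 2 — sample variances and covariances s[i,j] = (1/(n-1)) · Σ_k (x_{k,i} - mean_i) · (x_{k,j} - mean_j), with n-1 = 4:
  s[X_1,X_1] = ((3.8)·(3.8) + (0.8)·(0.8) + (-3.2)·(-3.2) + (-1.2)·(-1.2) + (-0.2)·(-0.2)) / 4 = 26.8/4 = 6.7
  s[X_1,X_2] = ((3.8)·(-3.4) + (0.8)·(2.6) + (-3.2)·(0.6) + (-1.2)·(-1.4) + (-0.2)·(1.6)) / 4 = -11.4/4 = -2.85
  s[X_1,X_3] = ((3.8)·(3.6) + (0.8)·(-1.4) + (-3.2)·(-2.4) + (-1.2)·(-1.4) + (-0.2)·(1.6)) / 4 = 21.6/4 = 5.4
  s[X_2,X_2] = ((-3.4)·(-3.4) + (2.6)·(2.6) + (0.6)·(0.6) + (-1.4)·(-1.4) + (1.6)·(1.6)) / 4 = 23.2/4 = 5.8
  s[X_2,X_3] = ((-3.4)·(3.6) + (2.6)·(-1.4) + (0.6)·(-2.4) + (-1.4)·(-1.4) + (1.6)·(1.6)) / 4 = -12.8/4 = -3.2
  s[X_3,X_3] = ((3.6)·(3.6) + (-1.4)·(-1.4) + (-2.4)·(-2.4) + (-1.4)·(-1.4) + (1.6)·(1.6)) / 4 = 25.2/4 = 6.3
  Sample standard deviations s_i = √(s[i,i]):
  s(X_1) = √(6.7) = 2.5884
  s(X_2) = √(5.8) = 2.4083
  s(X_3) = √(6.3) = 2.51

Step 3 — r_{ij} = s_{ij} / (s_i · s_j):
  r[X_1,X_1] = 1 (diagonal).
  r[X_1,X_2] = -2.85 / (2.5884 · 2.4083) = -2.85 / 6.2338 = -0.4572
  r[X_1,X_3] = 5.4 / (2.5884 · 2.51) = 5.4 / 6.4969 = 0.8312
  r[X_2,X_2] = 1 (diagonal).
  r[X_2,X_3] = -3.2 / (2.4083 · 2.51) = -3.2 / 6.0448 = -0.5294
  r[X_3,X_3] = 1 (diagonal).

R is symmetric with unit diagonal. Assembling:

R = [[1, -0.4572, 0.8312],
 [-0.4572, 1, -0.5294],
 [0.8312, -0.5294, 1]]


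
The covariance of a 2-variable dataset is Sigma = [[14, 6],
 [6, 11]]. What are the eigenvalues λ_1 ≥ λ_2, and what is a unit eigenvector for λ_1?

Step 1 — characteristic polynomial of 2×2 Sigma:
  det(Sigma - λI) = λ² - trace · λ + det = 0.
  trace = 14 + 11 = 25, det = 14·11 - (6)² = 118.
Step 2 — discriminant:
  Δ = trace² - 4·det = 625 - 472 = 153.
Step 3 — eigenvalues:
  λ = (trace ± √Δ)/2 = (25 ± 12.3693)/2,
  λ_1 = 18.6847,  λ_2 = 6.3153.

Step 4 — unit eigenvector for λ_1: solve (Sigma - λ_1 I)v = 0. First row:
  (14 - 18.6847)·v_x + (6)·v_y = 0, i.e. (-4.6847)·v_x + (6)·v_y = 0,
  so v ∝ (b, λ_1 - a) = (6, 4.6847) = u.
  ||u|| = √((6)² + (4.6847)²) = √(57.946) ≈ 7.6122,
  v_1 = u/||u|| ≈ (0.7882, 0.6154) (||v_1|| = 1).

λ_1 = 18.6847,  λ_2 = 6.3153;  v_1 ≈ (0.7882, 0.6154)


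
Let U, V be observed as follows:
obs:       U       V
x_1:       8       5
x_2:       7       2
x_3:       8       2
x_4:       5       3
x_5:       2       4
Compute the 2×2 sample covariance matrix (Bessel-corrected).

Step 1 — column means:
  mean(U) = (8 + 7 + 8 + 5 + 2) / 5 = 30/5 = 6
  mean(V) = (5 + 2 + 2 + 3 + 4) / 5 = 16/5 = 3.2

Step 2 — sample covariance S[i,j] = (1/(n-1)) · Σ_k (x_{k,i} - mean_i) · (x_{k,j} - mean_j), with n-1 = 4.
  S[U,U] = ((2)·(2) + (1)·(1) + (2)·(2) + (-1)·(-1) + (-4)·(-4)) / 4 = 26/4 = 6.5
  S[U,V] = ((2)·(1.8) + (1)·(-1.2) + (2)·(-1.2) + (-1)·(-0.2) + (-4)·(0.8)) / 4 = -3/4 = -0.75
  S[V,V] = ((1.8)·(1.8) + (-1.2)·(-1.2) + (-1.2)·(-1.2) + (-0.2)·(-0.2) + (0.8)·(0.8)) / 4 = 6.8/4 = 1.7

S is symmetric (S[j,i] = S[i,j]). Assembling:

S = [[6.5, -0.75],
 [-0.75, 1.7]]


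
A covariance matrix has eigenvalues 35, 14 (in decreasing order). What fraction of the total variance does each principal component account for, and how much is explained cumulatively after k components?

Step 1 — total variance = trace(Sigma) = Σ λ_i = 35 + 14 = 49.

Step 2 — fraction explained by component i = λ_i / Σ λ:
  PC1: 35/49 = 0.7143
  PC2: 14/49 = 0.2857

Step 3 — cumulative fraction after k components = (λ_1 + ... + λ_k) / Σ λ:
  k = 1: 35/49 = 0.7143
  k = 2: (35 + 14)/49 = 49/49 = 1

Summary (fraction, with percent):

explained: PC1 0.7143 (71.43%), PC2 0.2857 (28.57%);  cumulative: 0.7143, 1


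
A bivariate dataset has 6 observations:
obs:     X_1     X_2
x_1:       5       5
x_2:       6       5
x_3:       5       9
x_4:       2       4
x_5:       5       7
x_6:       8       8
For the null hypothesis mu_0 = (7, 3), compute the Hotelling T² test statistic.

Step 1 — sample mean vector:
  mean(X_1) = (5 + 6 + 5 + 2 + 5 + 8) / 6 = 31/6 = 5.1667
  mean(X_2) = (5 + 5 + 9 + 4 + 7 + 8) / 6 = 38/6 = 6.3333
  x̄ = (5.1667, 6.3333),  deviation x̄ - mu_0 = (5.1667, 6.3333) - (7, 3) = (-1.8333, 3.3333).

Step 2 — sample covariance matrix, S[i,j] = (1/(n-1)) · Σ_k (x_{k,i} - mean_i) · (x_{k,j} - mean_j), divisor n-1 = 5:
  S[X_1,X_1] = ((-0.1667)·(-0.1667) + (0.8333)·(0.8333) + (-0.1667)·(-0.1667) + (-3.1667)·(-3.1667) + (-0.1667)·(-0.1667) + (2.8333)·(2.8333)) / 5 = 18.8333/5 = 3.7667
  S[X_1,X_2] = ((-0.1667)·(-1.3333) + (0.8333)·(-1.3333) + (-0.1667)·(2.6667) + (-3.1667)·(-2.3333) + (-0.1667)·(0.6667) + (2.8333)·(1.6667)) / 5 = 10.6667/5 = 2.1333
  S[X_2,X_2] = ((-1.3333)·(-1.3333) + (-1.3333)·(-1.3333) + (2.6667)·(2.6667) + (-2.3333)·(-2.3333) + (0.6667)·(0.6667) + (1.6667)·(1.6667)) / 5 = 19.3333/5 = 3.8667
  S = [[3.7667, 2.1333],
 [2.1333, 3.8667]].

Step 3 — invert S. det(S) = 3.7667·3.8667 - (2.1333)² = 10.0133.
  S^{-1} = (1/det) · [[d, -b], [-b, a]] = [[0.3862, -0.213],
 [-0.213, 0.3762]].

Step 4 — quadratic form (x̄ - mu_0)^T · S^{-1} · (x̄ - mu_0):
  S^{-1} · (x̄ - mu_0) = (-1.4181, 1.6445),
  (x̄ - mu_0)^T · [...] = (-1.8333)·(-1.4181) + (3.3333)·(1.6445) = 8.0814.

Step 5 — scale by n: T² = 6 · 8.0814 = 48.4887.

T² ≈ 48.4887


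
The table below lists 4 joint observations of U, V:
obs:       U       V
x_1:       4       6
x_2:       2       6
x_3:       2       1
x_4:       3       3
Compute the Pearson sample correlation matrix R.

Step 1 — column means:
  mean(U) = (4 + 2 + 2 + 3) / 4 = 11/4 = 2.75
  mean(V) = (6 + 6 + 1 + 3) / 4 = 16/4 = 4

Step 2 — sample variances and covariances s[i,j] = (1/(n-1)) · Σ_k (x_{k,i} - mean_i) · (x_{k,j} - mean_j), with n-1 = 3:
  s[U,U] = ((1.25)·(1.25) + (-0.75)·(-0.75) + (-0.75)·(-0.75) + (0.25)·(0.25)) / 3 = 2.75/3 = 0.9167
  s[U,V] = ((1.25)·(2) + (-0.75)·(2) + (-0.75)·(-3) + (0.25)·(-1)) / 3 = 3/3 = 1
  s[V,V] = ((2)·(2) + (2)·(2) + (-3)·(-3) + (-1)·(-1)) / 3 = 18/3 = 6
  Sample standard deviations s_i = √(s[i,i]):
  s(U) = √(0.9167) = 0.9574
  s(V) = √(6) = 2.4495

Step 3 — r_{ij} = s_{ij} / (s_i · s_j):
  r[U,U] = 1 (diagonal).
  r[U,V] = 1 / (0.9574 · 2.4495) = 1 / 2.3452 = 0.4264
  r[V,V] = 1 (diagonal).

R is symmetric with unit diagonal. Assembling:

R = [[1, 0.4264],
 [0.4264, 1]]


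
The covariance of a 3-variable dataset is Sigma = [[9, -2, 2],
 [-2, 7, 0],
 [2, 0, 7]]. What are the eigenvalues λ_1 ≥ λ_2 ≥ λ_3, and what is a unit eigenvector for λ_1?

Step 1 — characteristic polynomial p(λ) = det(λI - Sigma) = λ³ - tr·λ² + c_1·λ - det, where tr = trace, c_1 = sum of the principal 2×2 minors, det = det(Sigma):
  tr = 9 + 7 + 7 = 23,
  c_1 = (9·7 - (-2)²) + (9·7 - (2)²) + (7·7 - (0)²) = 59 + 59 + 49 = 167,
  det = 9·(7·7 - (0)²) - (-2)·((-2)·7 - (0)·(2)) + (2)·((-2)·(0) - 7·(2)) = 9·(49) - (-2)·(-14) + (2)·(-14) = 385.
  So p(λ) = λ³ - 23λ² + 167λ - 385.
Step 2 — look for an integer root (rational root theorem: any rational root is an integer divisor of 385). Testing λ = 5:
  p(5) = 125 - 575 + 835 - 385 = 0  ✓
  Dividing out (λ - 5): p(λ) = (λ - 5)(λ² - 18λ + 77).
Step 3 — remaining eigenvalues from the quadratic λ² - 18λ + 77 = 0:
  Δ = 18² - 4·77 = 324 - 308 = 16,  λ = (18 ± √16)/2 = (18 ± 4)/2 = 11 or 7.
  Sorted: λ_1 = 11,  λ_2 = 7,  λ_3 = 5  (check: sum = 23 = tr ✓).

Step 4 — unit eigenvector for λ_1 = 11: v spans the null space of (Sigma - λ_1 I), whose rows are
  r_1 = (-2, -2, 2),  r_2 = (-2, -4, 0),  r_3 = (2, 0, -4).
  v is orthogonal to every row, so take v ∝ r_1 × r_2 = ((-2)·(0) - (2)·(-4), (2)·(-2) - (-2)·(0), (-2)·(-4) - (-2)·(-2)) = (8, -4, 4).
  Rescale (divide by 4): u = (2, -1, 1).
  ||u|| = √((2)² + (-1)² + (1)²) = √(6) ≈ 2.4495,  v_1 = u/||u|| ≈ (0.8165, -0.4082, 0.4082) (||v_1|| = 1).

λ_1 = 11,  λ_2 = 7,  λ_3 = 5;  v_1 ≈ (0.8165, -0.4082, 0.4082)


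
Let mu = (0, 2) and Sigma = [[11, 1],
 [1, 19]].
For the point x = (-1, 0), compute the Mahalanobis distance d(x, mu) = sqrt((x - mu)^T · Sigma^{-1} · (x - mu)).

Step 1 — centre the observation: (x - mu) = (-1, -2).

Step 2 — invert Sigma. det(Sigma) = 11·19 - (1)² = 208.
  Sigma^{-1} = (1/det) · [[d, -b], [-b, a]] = [[0.0913, -0.0048],
 [-0.0048, 0.0529]].

Step 3 — form the quadratic (x - mu)^T · Sigma^{-1} · (x - mu):
  Sigma^{-1} · (x - mu) = (-0.0817, -0.101).
  (x - mu)^T · [Sigma^{-1} · (x - mu)] = (-1)·(-0.0817) + (-2)·(-0.101) = 0.2837.

Step 4 — take square root: d = √(0.2837) ≈ 0.5326.

d(x, mu) = √(0.2837) ≈ 0.5326


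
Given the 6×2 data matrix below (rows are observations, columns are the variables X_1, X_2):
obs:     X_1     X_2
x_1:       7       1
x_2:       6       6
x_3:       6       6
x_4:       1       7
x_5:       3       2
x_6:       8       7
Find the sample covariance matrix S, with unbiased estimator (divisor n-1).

Step 1 — column means:
  mean(X_1) = (7 + 6 + 6 + 1 + 3 + 8) / 6 = 31/6 = 5.1667
  mean(X_2) = (1 + 6 + 6 + 7 + 2 + 7) / 6 = 29/6 = 4.8333

Step 2 — sample covariance S[i,j] = (1/(n-1)) · Σ_k (x_{k,i} - mean_i) · (x_{k,j} - mean_j), with n-1 = 5.
  S[X_1,X_1] = ((1.8333)·(1.8333) + (0.8333)·(0.8333) + (0.8333)·(0.8333) + (-4.1667)·(-4.1667) + (-2.1667)·(-2.1667) + (2.8333)·(2.8333)) / 5 = 34.8333/5 = 6.9667
  S[X_1,X_2] = ((1.8333)·(-3.8333) + (0.8333)·(1.1667) + (0.8333)·(1.1667) + (-4.1667)·(2.1667) + (-2.1667)·(-2.8333) + (2.8333)·(2.1667)) / 5 = -1.8333/5 = -0.3667
  S[X_2,X_2] = ((-3.8333)·(-3.8333) + (1.1667)·(1.1667) + (1.1667)·(1.1667) + (2.1667)·(2.1667) + (-2.8333)·(-2.8333) + (2.1667)·(2.1667)) / 5 = 34.8333/5 = 6.9667

S is symmetric (S[j,i] = S[i,j]). Assembling:

S = [[6.9667, -0.3667],
 [-0.3667, 6.9667]]


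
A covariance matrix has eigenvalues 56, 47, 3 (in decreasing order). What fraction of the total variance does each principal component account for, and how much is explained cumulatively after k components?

Step 1 — total variance = trace(Sigma) = Σ λ_i = 56 + 47 + 3 = 106.

Step 2 — fraction explained by component i = λ_i / Σ λ:
  PC1: 56/106 = 0.5283
  PC2: 47/106 = 0.4434
  PC3: 3/106 = 0.0283

Step 3 — cumulative fraction after k components = (λ_1 + ... + λ_k) / Σ λ:
  k = 1: 56/106 = 0.5283
  k = 2: (56 + 47)/106 = 103/106 = 0.9717
  k = 3: (56 + 47 + 3)/106 = 106/106 = 1

Summary (fraction, with percent):

explained: PC1 0.5283 (52.83%), PC2 0.4434 (44.34%), PC3 0.0283 (2.83%);  cumulative: 0.5283, 0.9717, 1


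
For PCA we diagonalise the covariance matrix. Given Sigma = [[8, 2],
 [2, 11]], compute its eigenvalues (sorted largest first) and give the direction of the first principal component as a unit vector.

Step 1 — characteristic polynomial of 2×2 Sigma:
  det(Sigma - λI) = λ² - trace · λ + det = 0.
  trace = 8 + 11 = 19, det = 8·11 - (2)² = 84.
Step 2 — discriminant:
  Δ = trace² - 4·det = 361 - 336 = 25.
Step 3 — eigenvalues:
  λ = (trace ± √Δ)/2 = (19 ± 5)/2,
  λ_1 = 12,  λ_2 = 7.

Step 4 — unit eigenvector for λ_1: solve (Sigma - λ_1 I)v = 0. First row:
  (8 - 12)·v_x + (2)·v_y = 0, i.e. (-4)·v_x + (2)·v_y = 0,
  so v ∝ (b, λ_1 - a) = (2, 4) = u.
  ||u|| = √((2)² + (4)²) = √(20) ≈ 4.4721,
  v_1 = u/||u|| ≈ (0.4472, 0.8944) (||v_1|| = 1).

λ_1 = 12,  λ_2 = 7;  v_1 ≈ (0.4472, 0.8944)
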